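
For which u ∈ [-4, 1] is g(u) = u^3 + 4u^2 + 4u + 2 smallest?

-4

Differentiating, g'(u) = 3u^2 + 8u + 4; which vanishes at u = -2 and u = -2/3.
Compare values at every candidate in [-4, 1]: g(-4) = -14, g(-2) = 2, g(-2/3) = 22/27, g(1) = 11.
The minimum over the interval is -14, attained at u = -4.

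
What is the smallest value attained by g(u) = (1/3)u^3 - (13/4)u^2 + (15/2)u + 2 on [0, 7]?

-1/12

g'(u) = u^2 - (13/2)u + 15/2, which vanishes at u = 3/2 and u = 5.
Candidates: g(0) = 2, g(3/2) = 113/16, g(5) = -1/12, g(7) = 115/12.
So the minimum is g(5) = -1/12.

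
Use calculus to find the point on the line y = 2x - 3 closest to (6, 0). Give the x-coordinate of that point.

Minimize D(x)^2 = (x - 6)^2 + (2x - 3)^2.
d/dx[D^2] = 2(x - 6) + 2·2·(2x - 3) = 0 ⇒ x = 12/5.
Then y = 9/5 and the distance is √(81/5) ≈ 4.0249.

12/5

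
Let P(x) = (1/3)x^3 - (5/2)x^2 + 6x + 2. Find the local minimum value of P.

13/2

P'(x) = x^2 - 5x + 6. Setting P'(x) = 0 gives x ∈ {2, 3}.
P''(x) = 2x - 5. P''(2) = -1 < 0 ⇒ local maximum; P''(3) = 1 > 0 ⇒ local minimum.
The local minimum is P(3) = 13/2.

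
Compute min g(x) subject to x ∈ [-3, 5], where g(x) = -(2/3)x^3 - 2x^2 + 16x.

g'(x) = -2x^2 - 4x + 16, whose only zero in [-3, 5] is x = 2.
Candidates: g(-3) = -48, g(2) = 56/3, g(5) = -160/3.
So the minimum is g(5) = -160/3.

-160/3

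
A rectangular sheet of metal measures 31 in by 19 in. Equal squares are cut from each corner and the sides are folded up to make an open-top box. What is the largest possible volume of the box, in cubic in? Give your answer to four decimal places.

1013.7119

With cut size x, the volume is V(x) = x(31 − 2x)(19 − 2x) for 0 < x < 9.5.
V'(x) = 12x^2 − 200x + 589. Setting V'(x) = 0 gives x ≈ 3.8210 (the root in (0, 9.5)).
V''(x) = 24x − 200 is negative there, so this is the maximum; V ≈ 1013.7119.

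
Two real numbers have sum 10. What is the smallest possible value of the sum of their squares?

50

With a + b = 10, a^2 + b^2 = a^2 + (10 − a)^2.
The derivative 2a − 2(10 − a) = 4a − 20 vanishes at a = 5; second derivative 4 > 0, a minimum.
The minimum is 2·(5)^2 = 50.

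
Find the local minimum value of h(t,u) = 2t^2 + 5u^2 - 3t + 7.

47/8

∂h/∂t = 4t - 3 = 0 and ∂h/∂u = 10u = 0, so (t, u) = (3/4, 0).
The Hessian has h_{tt} = 4, h_{uu} = 10, h_{tu} = 0, giving D = 40 > 0 with h_{tt} > 0, so the point is a local minimum.
h(3/4, 0) = 47/8.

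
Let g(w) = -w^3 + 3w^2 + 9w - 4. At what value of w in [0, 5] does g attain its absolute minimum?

The derivative is -3w^2 + 6w + 9, whose only zero in [0, 5] is w = 3.
Compare values at every candidate in [0, 5]: g(0) = -4; g(3) = 23; g(5) = -9.
The minimum over the interval is -9, attained at w = 5.

5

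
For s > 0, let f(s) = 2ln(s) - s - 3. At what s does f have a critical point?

2

f'(s) = 2/s − 1 = 0 gives s = 2.
f''(s) = -2/s², which is negative for s > 0, so this is a local maximum.
f(2) = 2·ln(2) - 2 - 3 ≈ -3.6137.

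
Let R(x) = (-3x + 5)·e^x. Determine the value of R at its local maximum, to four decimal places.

By the product rule, R'(x) = (-3x + 2)·e^x. Since e^x > 0, the only critical point is x = 2/3.
R''(2/3) has the same sign as -3 < 0, so this is a local maximum.
R(2/3) = (3)·e^(2/3) ≈ 5.8432.

5.8432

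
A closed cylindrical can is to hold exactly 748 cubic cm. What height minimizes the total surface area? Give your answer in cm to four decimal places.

9.8387

With radius r and height h, πr²h = 748 so h = 748/(πr²), and S(r) = 2πr² + 2πrh = 2πr² + 2·748/r.
S'(r) = 4πr − 2·748/r² = 0 ⇒ r³ = 748/(2π), so r ≈ 4.9193 and h = 2r ≈ 9.8387.
S''(r) = 4π + 4·748/r³ > 0, so this is the minimum; S ≈ 456.1583.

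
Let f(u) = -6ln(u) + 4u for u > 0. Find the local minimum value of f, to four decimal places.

f'(u) = -6/u + 4 = 0 gives u = 3/2.
f''(u) = 6/u², which is positive for u > 0, so this is a local minimum.
f(3/2) = -6·ln(3/2) + 6 ≈ 3.5672.

3.5672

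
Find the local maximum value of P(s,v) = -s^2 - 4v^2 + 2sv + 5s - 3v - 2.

∂P/∂s = -2s + 2v + 5 = 0 and ∂P/∂v = 2s - 8v - 3 = 0, so (s, v) = (17/6, 1/3).
The Hessian has P_{ss} = -2, P_{vv} = -8, P_{sv} = 2, giving D = 12 > 0 with P_{ss} < 0, so the point is a local maximum.
P(17/6, 1/3) = 55/12.

55/12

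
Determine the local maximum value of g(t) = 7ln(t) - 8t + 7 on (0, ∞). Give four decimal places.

-0.9347

g'(t) = 7/t − 8 = 0 gives t = 7/8.
g''(t) = -7/t², which is negative for t > 0, so this is a local maximum.
g(7/8) = 7·ln(7/8) - 7 + 7 ≈ -0.9347.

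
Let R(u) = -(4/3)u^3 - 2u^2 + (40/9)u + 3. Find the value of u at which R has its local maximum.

R'(u) = -4u^2 - 4u + 40/9 = 0 at u = -5/3, 2/3.
R''(u) = -8u - 4. R''(-5/3) = 28/3 > 0 ⇒ local minimum; R''(2/3) = -28/3 < 0 ⇒ local maximum.
So the local maximum value is R(2/3) = 379/81.

2/3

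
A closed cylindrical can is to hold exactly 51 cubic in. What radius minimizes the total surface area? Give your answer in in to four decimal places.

With radius r and height h, πr²h = 51 so h = 51/(πr²), and S(r) = 2πr² + 2πrh = 2πr² + 2·51/r.
S'(r) = 4πr − 2·51/r² = 0 ⇒ r³ = 51/(2π), so r ≈ 2.0097 and h = 2r ≈ 4.0194.
S''(r) = 4π + 4·51/r³ > 0, so this is the minimum; S ≈ 76.1310.

2.0097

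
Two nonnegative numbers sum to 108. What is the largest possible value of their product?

2916

With x + y = 108, the product is P(x) = x(108 − x).
P'(x) = 108 − 2x = 0 gives x = 54; P'' = −2 < 0, so this is the maximum.
P = 54·54 = 2916.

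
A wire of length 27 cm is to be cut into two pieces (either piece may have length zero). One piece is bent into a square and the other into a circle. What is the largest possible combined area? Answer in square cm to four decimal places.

Let x be the length used for the square. Square side x/4; circle radius (27−x)/(2π).
A(x) = (x/4)² + π·((27−x)/(2π))² = x²/16 + (27−x)²/(4π) for 0 ≤ x ≤ 27. A'(x) = x/8 − (27−x)/(2π) = 0 gives x = 4·27/(π+4) ≈ 15.1227.
A'' > 0, so the interior critical point is a minimum; the maximum is at an endpoint. A(0) = 58.0120 and A(27) = 45.5625, so the largest area is 58.0120.

58.0120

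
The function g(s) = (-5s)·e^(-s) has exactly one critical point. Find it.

1

Differentiating with the product rule gives g'(s) = (5s - 5)·e^(-s). Since e^(-s) > 0, the only critical point is s = 1.
g''(1) has the same sign as 5 > 0, so this is a local minimum.
g(1) = (-5)·e^(-1) ≈ -1.8394.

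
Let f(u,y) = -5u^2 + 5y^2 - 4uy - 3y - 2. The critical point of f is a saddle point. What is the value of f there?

-277/116

∂f/∂u = -10u - 4y = 0 and ∂f/∂y = -4u + 10y - 3 = 0, so (u, y) = (-3/29, 15/58).
The Hessian has f_{uu} = -10, f_{yy} = 10, f_{uy} = -4, giving D = -116 < 0, so the point is a saddle point.
f(-3/29, 15/58) = -277/116.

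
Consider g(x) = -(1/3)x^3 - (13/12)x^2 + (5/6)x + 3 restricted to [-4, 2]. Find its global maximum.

11/3

Differentiating, g'(x) = -x^2 - (13/6)x + 5/6; which vanishes at x = -5/2 and x = 1/3.
Compare values at every candidate in [-4, 2]: g(-4) = 11/3; g(-5/2) = -31/48; g(1/3) = 1019/324; g(2) = -7/3.
So the maximum is g(-4) = 11/3.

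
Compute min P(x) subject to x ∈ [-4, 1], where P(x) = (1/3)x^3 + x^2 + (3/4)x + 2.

P'(x) = x^2 + 2x + 3/4, which vanishes at x = -3/2 and x = -1/2.
Candidates: P(-4) = -19/3, P(-3/2) = 2, P(-1/2) = 11/6, P(1) = 49/12.
So the minimum is P(-4) = -19/3.

-19/3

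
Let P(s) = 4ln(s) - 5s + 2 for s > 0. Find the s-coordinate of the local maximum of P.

4/5

P'(s) = 4/s − 5 = 0 gives s = 4/5.
P''(s) = -4/s², which is negative for s > 0, so this is a local maximum.
P(4/5) = 4·ln(4/5) - 4 + 2 ≈ -2.8926.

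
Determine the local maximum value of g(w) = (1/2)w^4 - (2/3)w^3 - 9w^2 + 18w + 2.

Critical points: g'(w) = 2w^3 - 2w^2 - 18w + 18 vanishes at w = -3, 1, 3.
Second-derivative test with g''(w) = 6w^2 - 4w - 18: g''(-3) = 48 > 0 ⇒ local minimum; g''(1) = -16 < 0 ⇒ local maximum; g''(3) = 24 > 0 ⇒ local minimum.
Thus g has its local maximum at w = 1, with value 65/6.

65/6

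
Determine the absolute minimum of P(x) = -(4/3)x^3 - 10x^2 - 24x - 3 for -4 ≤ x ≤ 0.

-3

Differentiating, P'(x) = -4x^2 - 20x - 24; which vanishes at x = -3 and x = -2.
Evaluating at the critical points and endpoints: P(-4) = 55/3, P(-3) = 15, P(-2) = 47/3, P(0) = -3.
The minimum over the interval is -3, attained at x = 0.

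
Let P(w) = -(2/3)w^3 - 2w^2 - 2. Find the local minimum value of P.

P'(w) = -2w^2 - 4w = 0 at w = -2, 0.
Second-derivative test with P''(w) = -4w - 4: P''(-2) = 4 > 0 ⇒ local minimum; P''(0) = -4 < 0 ⇒ local maximum.
The local minimum is P(-2) = -14/3.

-14/3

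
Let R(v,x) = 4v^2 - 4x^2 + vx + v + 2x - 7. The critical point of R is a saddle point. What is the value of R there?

∂R/∂v = 8v + x + 1 = 0 and ∂R/∂x = v - 8x + 2 = 0, so (v, x) = (-2/13, 3/13).
The Hessian has R_{vv} = 8, R_{xx} = -8, R_{vx} = 1, giving D = -65 < 0, so the point is a saddle point.
R(-2/13, 3/13) = -89/13.

-89/13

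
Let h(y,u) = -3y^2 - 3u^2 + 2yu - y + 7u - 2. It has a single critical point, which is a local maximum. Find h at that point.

9/4

∂h/∂y = -6y + 2u - 1 = 0 and ∂h/∂u = 2y - 6u + 7 = 0, so (y, u) = (1/4, 5/4).
The Hessian has h_{yy} = -6, h_{uu} = -6, h_{yu} = 2, giving D = 32 > 0 with h_{yy} < 0, so the point is a local maximum.
h(1/4, 5/4) = 9/4.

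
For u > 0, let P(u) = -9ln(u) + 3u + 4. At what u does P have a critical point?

P'(u) = -9/u + 3 = 0 gives u = 3.
P''(u) = 9/u², which is positive for u > 0, so this is a local minimum.
P(3) = -9·ln(3) + 9 + 4 ≈ 3.1125.

3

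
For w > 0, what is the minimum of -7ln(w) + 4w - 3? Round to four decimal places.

0.0827

f'(w) = -7/w + 4 = 0 gives w = 7/4.
f''(w) = 7/w², which is positive for w > 0, so this is a local minimum.
f(7/4) = -7·ln(7/4) + 7 - 3 ≈ 0.0827.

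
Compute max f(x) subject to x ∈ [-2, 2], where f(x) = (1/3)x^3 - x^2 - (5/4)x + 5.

f'(x) = x^2 - 2x - 5/4, whose only zero in [-2, 2] is x = -1/2.
Compare values at every candidate in [-2, 2]: f(-2) = 5/6,  f(-1/2) = 16/3,  f(2) = 7/6.
The maximum over the interval is 16/3, attained at x = -1/2.

16/3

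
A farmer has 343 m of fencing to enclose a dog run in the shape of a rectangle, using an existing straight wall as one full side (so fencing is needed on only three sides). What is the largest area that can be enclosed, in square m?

117649/8

Let the sides perpendicular to the wall have length x and the parallel side y, so 2x + y = 343 and the area is A = xy = x(343 − 2x).
A'(x) = 343 − 4x = 0 gives x = 343/4, and A''(x) = −4 < 0 confirms a maximum.
Then y = 343 − 2·343/4 = 343/2 and A = 117649/8.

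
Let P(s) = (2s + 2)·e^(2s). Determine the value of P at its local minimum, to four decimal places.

-0.0498

P'(s) = 2·e^(2s) + (2s + 2)·2·e^(2s) = (4s + 6)·e^(2s). Since e^(2s) > 0, the only critical point is s = -3/2.
P''(-3/2) has the same sign as 4 > 0, so this is a local minimum.
P(-3/2) = (-1)·e^(-3) ≈ -0.0498.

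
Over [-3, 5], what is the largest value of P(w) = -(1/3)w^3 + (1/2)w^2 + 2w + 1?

P'(w) = -w^2 + w + 2, which vanishes at w = -1 and w = 2.
Evaluating at the critical points and endpoints: P(-3) = 17/2, P(-1) = -1/6, P(2) = 13/3, P(5) = -109/6.
So the maximum is P(-3) = 17/2.

17/2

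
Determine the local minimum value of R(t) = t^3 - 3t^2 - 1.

-5

R'(t) = 3t^2 - 6t. Setting R'(t) = 0 gives t ∈ {0, 2}.
Second-derivative test with R''(t) = 6t - 6: R''(0) = -6 < 0 ⇒ local maximum; R''(2) = 6 > 0 ⇒ local minimum.
Thus R has its local minimum at t = 2, with value -5.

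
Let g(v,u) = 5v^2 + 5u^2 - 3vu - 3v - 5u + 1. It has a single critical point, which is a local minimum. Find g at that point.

-124/91

∂g/∂v = 10v - 3u - 3 = 0 and ∂g/∂u = -3v + 10u - 5 = 0, so (v, u) = (45/91, 59/91).
The Hessian has g_{vv} = 10, g_{uu} = 10, g_{vu} = -3, giving D = 91 > 0 with g_{vv} > 0, so the point is a local minimum.
g(45/91, 59/91) = -124/91.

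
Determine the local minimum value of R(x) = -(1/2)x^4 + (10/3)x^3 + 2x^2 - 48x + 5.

-143/2

Critical points: R'(x) = -2x^3 + 10x^2 + 4x - 48 vanishes at x = -2, 3, 4.
R''(x) = -6x^2 + 20x + 4. R''(-2) = -60 < 0 ⇒ local maximum; R''(3) = 10 > 0 ⇒ local minimum; R''(4) = -12 < 0 ⇒ local maximum.
Thus R has its local minimum at x = 3, with value -143/2.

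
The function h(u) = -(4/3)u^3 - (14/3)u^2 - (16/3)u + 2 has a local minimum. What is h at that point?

322/81

h'(u) = -4u^2 - (28/3)u - 16/3. Setting h'(u) = 0 gives u ∈ {-4/3, -1}.
h''(u) = -8u - 28/3. h''(-4/3) = 4/3 > 0 ⇒ local minimum; h''(-1) = -4/3 < 0 ⇒ local maximum.
So the local minimum value is h(-4/3) = 322/81.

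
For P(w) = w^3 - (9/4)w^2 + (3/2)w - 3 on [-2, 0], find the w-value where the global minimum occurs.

The derivative is 3w^2 - (9/2)w + 3/2, which has no zeros in [-2, 0].
Candidates: P(-2) = -23,  P(0) = -3.
Hence the absolute minimum is -23 at w = -2.

-2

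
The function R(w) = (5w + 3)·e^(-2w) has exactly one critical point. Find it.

Differentiating with the product rule gives R'(w) = (-10w - 1)·e^(-2w). Since e^(-2w) > 0, the only critical point is w = -1/10.
R''(-1/10) has the same sign as -10 < 0, so this is a local maximum.
R(-1/10) = (5/2)·e^(1/5) ≈ 3.0535.

-1/10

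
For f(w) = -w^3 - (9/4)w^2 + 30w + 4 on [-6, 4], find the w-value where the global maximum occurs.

5/2

The derivative is -3w^2 - (9/2)w + 30, which vanishes at w = -4 and w = 5/2.
Compare values at every candidate in [-6, 4]: f(-6) = -41,  f(-4) = -88,  f(5/2) = 789/16,  f(4) = 24.
The maximum over the interval is 789/16, attained at w = 5/2.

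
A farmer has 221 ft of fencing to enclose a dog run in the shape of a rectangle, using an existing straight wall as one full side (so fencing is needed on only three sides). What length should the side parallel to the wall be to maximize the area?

Let the sides perpendicular to the wall have length x and the parallel side y, so 2x + y = 221 and the area is A = xy = x(221 − 2x).
A'(x) = 221 − 4x = 0 gives x = 221/4, and A''(x) = −4 < 0 confirms a maximum.
Then y = 221 − 2·221/4 = 221/2 and A = 48841/8.

221/2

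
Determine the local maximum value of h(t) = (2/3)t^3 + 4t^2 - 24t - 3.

Critical points: h'(t) = 2t^2 + 8t - 24 vanishes at t = -6, 2.
h''(t) = 4t + 8. h''(-6) = -16 < 0 ⇒ local maximum; h''(2) = 16 > 0 ⇒ local minimum.
Thus h has its local maximum at t = -6, with value 141.

141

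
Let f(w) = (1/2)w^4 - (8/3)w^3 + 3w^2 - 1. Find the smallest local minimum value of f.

-11/2

f'(w) = 2w^3 - 8w^2 + 6w = 0 at w = 0, 1, 3.
f''(w) = 6w^2 - 16w + 6. f''(0) = 6 > 0 ⇒ local minimum; f''(1) = -4 < 0 ⇒ local maximum; f''(3) = 12 > 0 ⇒ local minimum.
The smallest local minimum is f(3) = -11/2.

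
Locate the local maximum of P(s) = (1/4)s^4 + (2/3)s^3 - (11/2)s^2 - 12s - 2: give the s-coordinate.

-1

Critical points: P'(s) = s^3 + 2s^2 - 11s - 12 vanishes at s = -4, -1, 3.
Since P''(s) = 3s^2 + 4s - 11, we get P''(-4) = 21 > 0 ⇒ local minimum; P''(-1) = -12 < 0 ⇒ local maximum; P''(3) = 28 > 0 ⇒ local minimum.
So the local maximum value is P(-1) = 49/12.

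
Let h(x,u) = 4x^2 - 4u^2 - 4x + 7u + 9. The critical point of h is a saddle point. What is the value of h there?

∂h/∂x = 8x - 4 = 0 and ∂h/∂u = -8u + 7 = 0, so (x, u) = (1/2, 7/8).
The Hessian has h_{xx} = 8, h_{uu} = -8, h_{xu} = 0, giving D = -64 < 0, so the point is a saddle point.
h(1/2, 7/8) = 177/16.

177/16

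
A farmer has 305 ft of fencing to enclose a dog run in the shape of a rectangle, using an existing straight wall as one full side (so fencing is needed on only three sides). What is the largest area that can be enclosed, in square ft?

Let the sides perpendicular to the wall have length x and the parallel side y, so 2x + y = 305 and the area is A = xy = x(305 − 2x).
A'(x) = 305 − 4x = 0 gives x = 305/4, and A''(x) = −4 < 0 confirms a maximum.
Then y = 305 − 2·305/4 = 305/2 and A = 93025/8.

93025/8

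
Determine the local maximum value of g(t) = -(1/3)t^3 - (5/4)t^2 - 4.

Critical points: g'(t) = -t^2 - (5/2)t vanishes at t = -5/2, 0.
g''(t) = -2t - 5/2. g''(-5/2) = 5/2 > 0 ⇒ local minimum; g''(0) = -5/2 < 0 ⇒ local maximum.
Thus g has its local maximum at t = 0, with value -4.

-4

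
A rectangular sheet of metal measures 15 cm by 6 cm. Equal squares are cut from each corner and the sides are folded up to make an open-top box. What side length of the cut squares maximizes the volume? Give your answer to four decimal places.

With cut size x, the volume is V(x) = x(15 − 2x)(6 − 2x) for 0 < x < 3.
V'(x) = 12x^2 − 84x + 90. Setting V'(x) = 0 gives x ≈ 1.3206 (the root in (0, 3)).
V''(x) = 24x − 84 is negative there, so this is the maximum; V ≈ 54.8191.

1.3206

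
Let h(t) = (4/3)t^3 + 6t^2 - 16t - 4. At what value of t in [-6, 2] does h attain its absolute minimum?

h'(t) = 4t^2 + 12t - 16, which vanishes at t = -4 and t = 1.
Evaluating at the critical points and endpoints: h(-6) = 20; h(-4) = 212/3; h(1) = -38/3; h(2) = -4/3.
The minimum over the interval is -38/3, attained at t = 1.

1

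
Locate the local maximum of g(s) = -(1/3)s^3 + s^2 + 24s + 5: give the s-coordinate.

6

g'(s) = -s^2 + 2s + 24 = 0 at s = -4, 6.
Second-derivative test with g''(s) = -2s + 2: g''(-4) = 10 > 0 ⇒ local minimum; g''(6) = -10 < 0 ⇒ local maximum.
Thus g has its local maximum at s = 6, with value 113.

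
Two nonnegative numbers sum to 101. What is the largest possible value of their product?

With x + y = 101, the product is P(x) = x(101 − x).
P'(x) = 101 − 2x = 0 gives x = 101/2; P'' = −2 < 0, so this is the maximum.
P = 101/2·101/2 = 10201/4.

10201/4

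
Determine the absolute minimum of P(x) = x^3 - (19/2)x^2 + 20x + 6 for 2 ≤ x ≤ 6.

-13/2

Differentiating, P'(x) = 3x^2 - 19x + 20; whose only zero in [2, 6] is x = 5.
Candidates: P(2) = 16; P(5) = -13/2; P(6) = 0.
So the minimum is P(5) = -13/2.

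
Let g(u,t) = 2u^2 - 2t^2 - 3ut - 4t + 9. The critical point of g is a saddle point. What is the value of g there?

257/25

∂g/∂u = 4u - 3t = 0 and ∂g/∂t = -3u - 4t - 4 = 0, so (u, t) = (-12/25, -16/25).
The Hessian has g_{uu} = 4, g_{tt} = -4, g_{ut} = -3, giving D = -25 < 0, so the point is a saddle point.
g(-12/25, -16/25) = 257/25.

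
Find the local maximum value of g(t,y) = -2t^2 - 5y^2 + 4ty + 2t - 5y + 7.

∂g/∂t = -4t + 4y + 2 = 0 and ∂g/∂y = 4t - 10y - 5 = 0, so (t, y) = (0, -1/2).
The Hessian has g_{tt} = -4, g_{yy} = -10, g_{ty} = 4, giving D = 24 > 0 with g_{tt} < 0, so the point is a local maximum.
g(0, -1/2) = 33/4.

33/4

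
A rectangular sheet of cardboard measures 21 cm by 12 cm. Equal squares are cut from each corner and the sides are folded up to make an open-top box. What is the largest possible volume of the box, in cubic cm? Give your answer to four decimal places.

With cut size x, the volume is V(x) = x(21 − 2x)(12 − 2x) for 0 < x < 6.
V'(x) = 12x^2 − 132x + 252. Setting V'(x) = 0 gives x ≈ 2.4586 (the root in (0, 6)).
V''(x) = 24x − 132 is negative there, so this is the maximum; V ≈ 280.0622.

280.0622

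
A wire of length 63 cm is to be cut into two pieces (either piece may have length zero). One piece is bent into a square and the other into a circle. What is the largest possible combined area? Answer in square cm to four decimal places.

Let x be the length used for the square. Square side x/4; circle radius (63−x)/(2π).
A(x) = (x/4)² + π·((63−x)/(2π))² = x²/16 + (63−x)²/(4π) for 0 ≤ x ≤ 63. A'(x) = x/8 − (63−x)/(2π) = 0 gives x = 4·63/(π+4) ≈ 35.2862.
A'' > 0, so the interior critical point is a minimum; the maximum is at an endpoint. A(0) = 315.8430 and A(63) = 248.0625, so the largest area is 315.8430.

315.8430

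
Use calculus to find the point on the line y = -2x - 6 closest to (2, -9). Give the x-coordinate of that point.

Minimize D(x)^2 = (x - 2)^2 + (-2x + 3)^2.
d/dx[D^2] = 2(x - 2) + 2·(-2)·(-2x + 3) = 0 ⇒ x = 8/5.
Then y = -46/5 and the distance is √(1/5) ≈ 0.4472.

8/5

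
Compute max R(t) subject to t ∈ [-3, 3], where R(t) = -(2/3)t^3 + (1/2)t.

The derivative is -2t^2 + 1/2, which vanishes at t = -1/2 and t = 1/2.
Compare values at every candidate in [-3, 3]: R(-3) = 33/2, R(-1/2) = -1/6, R(1/2) = 1/6, R(3) = -33/2.
Hence the absolute maximum is 33/2 at t = -3.

33/2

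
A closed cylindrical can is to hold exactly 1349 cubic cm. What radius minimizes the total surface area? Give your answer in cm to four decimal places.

With radius r and height h, πr²h = 1349 so h = 1349/(πr²), and S(r) = 2πr² + 2πrh = 2πr² + 2·1349/r.
S'(r) = 4πr − 2·1349/r² = 0 ⇒ r³ = 1349/(2π), so r ≈ 5.9879 and h = 2r ≈ 11.9759.
S''(r) = 4π + 4·1349/r³ > 0, so this is the minimum; S ≈ 675.8586.

5.9879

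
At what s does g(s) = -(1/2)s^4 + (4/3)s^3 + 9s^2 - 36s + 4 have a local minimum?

Critical points: g'(s) = -2s^3 + 4s^2 + 18s - 36 vanishes at s = -3, 2, 3.
Since g''(s) = -6s^2 + 8s + 18, we get g''(-3) = -60 < 0 ⇒ local maximum; g''(2) = 10 > 0 ⇒ local minimum; g''(3) = -12 < 0 ⇒ local maximum.
The local minimum is g(2) = -88/3.

2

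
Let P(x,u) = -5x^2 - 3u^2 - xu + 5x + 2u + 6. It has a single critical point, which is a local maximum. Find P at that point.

∂P/∂x = -10x - u + 5 = 0 and ∂P/∂u = -x - 6u + 2 = 0, so (x, u) = (28/59, 15/59).
The Hessian has P_{xx} = -10, P_{uu} = -6, P_{xu} = -1, giving D = 59 > 0 with P_{xx} < 0, so the point is a local maximum.
P(28/59, 15/59) = 439/59.

439/59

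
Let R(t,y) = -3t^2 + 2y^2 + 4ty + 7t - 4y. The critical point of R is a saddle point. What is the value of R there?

81/20

∂R/∂t = -6t + 4y + 7 = 0 and ∂R/∂y = 4t + 4y - 4 = 0, so (t, y) = (11/10, -1/10).
The Hessian has R_{tt} = -6, R_{yy} = 4, R_{ty} = 4, giving D = -40 < 0, so the point is a saddle point.
R(11/10, -1/10) = 81/20.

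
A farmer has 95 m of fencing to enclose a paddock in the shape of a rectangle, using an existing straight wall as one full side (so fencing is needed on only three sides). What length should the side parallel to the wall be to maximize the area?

Let the sides perpendicular to the wall have length x and the parallel side y, so 2x + y = 95 and the area is A = xy = x(95 − 2x).
A'(x) = 95 − 4x = 0 gives x = 95/4, and A''(x) = −4 < 0 confirms a maximum.
Then y = 95 − 2·95/4 = 95/2 and A = 9025/8.

95/2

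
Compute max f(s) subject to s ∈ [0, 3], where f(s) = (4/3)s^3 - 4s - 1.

23

Differentiating, f'(s) = 4s^2 - 4; whose only zero in [0, 3] is s = 1.
Compare values at every candidate in [0, 3]: f(0) = -1; f(1) = -11/3; f(3) = 23.
So the maximum is f(3) = 23.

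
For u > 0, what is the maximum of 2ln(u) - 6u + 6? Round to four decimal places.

1.8028

h'(u) = 2/u − 6 = 0 gives u = 1/3.
h''(u) = -2/u², which is negative for u > 0, so this is a local maximum.
h(1/3) = 2·ln(1/3) - 2 + 6 ≈ 1.8028.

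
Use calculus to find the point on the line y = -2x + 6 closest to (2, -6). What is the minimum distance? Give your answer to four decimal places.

Minimize D(x)^2 = (x - 2)^2 + (-2x + 12)^2.
d/dx[D^2] = 2(x - 2) + 2·(-2)·(-2x + 12) = 0 ⇒ x = 26/5.
Then y = -22/5 and the distance is √(64/5) ≈ 3.5777.

3.5777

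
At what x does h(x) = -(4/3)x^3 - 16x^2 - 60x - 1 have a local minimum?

h'(x) = -4x^2 - 32x - 60. Setting h'(x) = 0 gives x ∈ {-5, -3}.
Second-derivative test with h''(x) = -8x - 32: h''(-5) = 8 > 0 ⇒ local minimum; h''(-3) = -8 < 0 ⇒ local maximum.
Thus h has its local minimum at x = -5, with value 197/3.

-5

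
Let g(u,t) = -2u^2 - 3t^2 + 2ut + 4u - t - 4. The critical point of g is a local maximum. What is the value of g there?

∂g/∂u = -4u + 2t + 4 = 0 and ∂g/∂t = 2u - 6t - 1 = 0, so (u, t) = (11/10, 1/5).
The Hessian has g_{uu} = -4, g_{tt} = -6, g_{ut} = 2, giving D = 20 > 0 with g_{uu} < 0, so the point is a local maximum.
g(11/10, 1/5) = -19/10.

-19/10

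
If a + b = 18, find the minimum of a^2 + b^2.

162

With a + b = 18, a^2 + b^2 = a^2 + (18 − a)^2.
The derivative 2a − 2(18 − a) = 4a − 36 vanishes at a = 9; second derivative 4 > 0, a minimum.
The minimum is 2·(9)^2 = 162.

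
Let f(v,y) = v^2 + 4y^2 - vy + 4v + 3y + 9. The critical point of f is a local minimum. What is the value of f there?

10/3

∂f/∂v = 2v - y + 4 = 0 and ∂f/∂y = -v + 8y + 3 = 0, so (v, y) = (-7/3, -2/3).
The Hessian has f_{vv} = 2, f_{yy} = 8, f_{vy} = -1, giving D = 15 > 0 with f_{vv} > 0, so the point is a local minimum.
f(-7/3, -2/3) = 10/3.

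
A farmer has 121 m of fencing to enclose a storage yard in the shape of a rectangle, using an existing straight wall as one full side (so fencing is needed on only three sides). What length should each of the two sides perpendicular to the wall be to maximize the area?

121/4

Let the sides perpendicular to the wall have length x and the parallel side y, so 2x + y = 121 and the area is A = xy = x(121 − 2x).
A'(x) = 121 − 4x = 0 gives x = 121/4, and A''(x) = −4 < 0 confirms a maximum.
Then y = 121 − 2·121/4 = 121/2 and A = 14641/8.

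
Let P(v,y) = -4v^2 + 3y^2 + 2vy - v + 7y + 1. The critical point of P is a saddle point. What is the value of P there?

∂P/∂v = -8v + 2y - 1 = 0 and ∂P/∂y = 2v + 6y + 7 = 0, so (v, y) = (-5/13, -27/26).
The Hessian has P_{vv} = -8, P_{yy} = 6, P_{vy} = 2, giving D = -52 < 0, so the point is a saddle point.
P(-5/13, -27/26) = -127/52.

-127/52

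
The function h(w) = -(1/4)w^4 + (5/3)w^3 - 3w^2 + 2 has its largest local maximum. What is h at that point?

2

Critical points: h'(w) = -w^3 + 5w^2 - 6w vanishes at w = 0, 2, 3.
Since h''(w) = -3w^2 + 10w - 6, we get h''(0) = -6 < 0 ⇒ local maximum; h''(2) = 2 > 0 ⇒ local minimum; h''(3) = -3 < 0 ⇒ local maximum.
The largest local maximum is h(0) = 2.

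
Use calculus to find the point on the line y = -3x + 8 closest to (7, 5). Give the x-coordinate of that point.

8/5

Minimize D(x)^2 = (x - 7)^2 + (-3x + 3)^2.
d/dx[D^2] = 2(x - 7) + 2·(-3)·(-3x + 3) = 0 ⇒ x = 8/5.
Then y = 16/5 and the distance is √(162/5) ≈ 5.6921.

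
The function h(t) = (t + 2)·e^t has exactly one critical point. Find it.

By the product rule, h'(t) = (t + 3)·e^t. Since e^t > 0, the only critical point is t = -3.
h''(-3) has the same sign as 1 > 0, so this is a local minimum.
h(-3) = (-1)·e^(-3) ≈ -0.0498.

-3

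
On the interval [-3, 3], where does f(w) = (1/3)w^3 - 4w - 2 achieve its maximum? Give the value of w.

Differentiating, f'(w) = w^2 - 4; which vanishes at w = -2 and w = 2.
Evaluating at the critical points and endpoints: f(-3) = 1; f(-2) = 10/3; f(2) = -22/3; f(3) = -5.
The maximum over the interval is 10/3, attained at w = -2.

-2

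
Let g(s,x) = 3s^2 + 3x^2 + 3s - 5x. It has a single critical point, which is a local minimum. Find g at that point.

-17/6

∂g/∂s = 6s + 3 = 0 and ∂g/∂x = 6x - 5 = 0, so (s, x) = (-1/2, 5/6).
The Hessian has g_{ss} = 6, g_{xx} = 6, g_{sx} = 0, giving D = 36 > 0 with g_{ss} > 0, so the point is a local minimum.
g(-1/2, 5/6) = -17/6.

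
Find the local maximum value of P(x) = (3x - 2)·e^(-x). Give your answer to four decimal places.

Differentiating with the product rule gives P'(x) = (-3x + 5)·e^(-x). Since e^(-x) > 0, the only critical point is x = 5/3.
P''(5/3) has the same sign as -3 < 0, so this is a local maximum.
P(5/3) = (3)·e^(-5/3) ≈ 0.5666.

0.5666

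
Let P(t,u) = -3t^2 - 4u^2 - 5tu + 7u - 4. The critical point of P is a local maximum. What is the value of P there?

55/23

∂P/∂t = -6t - 5u = 0 and ∂P/∂u = -5t - 8u + 7 = 0, so (t, u) = (-35/23, 42/23).
The Hessian has P_{tt} = -6, P_{uu} = -8, P_{tu} = -5, giving D = 23 > 0 with P_{tt} < 0, so the point is a local maximum.
P(-35/23, 42/23) = 55/23.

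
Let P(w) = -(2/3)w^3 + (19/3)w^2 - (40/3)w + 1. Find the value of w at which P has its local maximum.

5

Critical points: P'(w) = -2w^2 + (38/3)w - 40/3 vanishes at w = 4/3, 5.
P''(w) = -4w + 38/3. P''(4/3) = 22/3 > 0 ⇒ local minimum; P''(5) = -22/3 < 0 ⇒ local maximum.
So the local maximum value is P(5) = 28/3.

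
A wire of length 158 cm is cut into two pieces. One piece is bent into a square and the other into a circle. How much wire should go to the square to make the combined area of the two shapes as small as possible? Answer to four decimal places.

88.4957

Let x be the length used for the square. Square side x/4; circle radius (158−x)/(2π).
A(x) = (x/4)² + π·((158−x)/(2π))² = x²/16 + (158−x)²/(4π) for 0 ≤ x ≤ 158. A'(x) = x/8 − (158−x)/(2π) = 0 gives x = 4·158/(π+4) ≈ 88.4957.
A'' = 1/8 + 1/(2π) > 0, so this gives the minimum combined area; x ≈ 88.4957 cm to the square.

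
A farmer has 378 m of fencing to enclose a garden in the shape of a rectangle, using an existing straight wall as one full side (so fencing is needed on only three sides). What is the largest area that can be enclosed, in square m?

35721/2

Let the sides perpendicular to the wall have length x and the parallel side y, so 2x + y = 378 and the area is A = xy = x(378 − 2x).
A'(x) = 378 − 4x = 0 gives x = 189/2, and A''(x) = −4 < 0 confirms a maximum.
Then y = 378 − 2·189/2 = 189 and A = 35721/2.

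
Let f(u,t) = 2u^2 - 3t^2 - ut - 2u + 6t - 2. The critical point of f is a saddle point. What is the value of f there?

∂f/∂u = 4u - t - 2 = 0 and ∂f/∂t = -u - 6t + 6 = 0, so (u, t) = (18/25, 22/25).
The Hessian has f_{uu} = 4, f_{tt} = -6, f_{ut} = -1, giving D = -25 < 0, so the point is a saddle point.
f(18/25, 22/25) = -2/25.

-2/25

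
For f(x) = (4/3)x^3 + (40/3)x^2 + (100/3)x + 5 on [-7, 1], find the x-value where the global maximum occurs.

1

The derivative is 4x^2 + (80/3)x + 100/3, which vanishes at x = -5 and x = -5/3.
Candidates: f(-7) = -97/3, f(-5) = 5, f(-5/3) = -1595/81, f(1) = 53.
So the maximum is f(1) = 53.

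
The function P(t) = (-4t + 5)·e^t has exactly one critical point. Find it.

By the product rule, P'(t) = (-4t + 1)·e^t. Since e^t > 0, the only critical point is t = 1/4.
P''(1/4) has the same sign as -4 < 0, so this is a local maximum.
P(1/4) = (4)·e^(1/4) ≈ 5.1361.

1/4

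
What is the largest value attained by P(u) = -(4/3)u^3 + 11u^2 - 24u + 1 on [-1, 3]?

112/3

P'(u) = -4u^2 + 22u - 24, whose only zero in [-1, 3] is u = 3/2.
Compare values at every candidate in [-1, 3]: P(-1) = 112/3, P(3/2) = -59/4, P(3) = -8.
So the maximum is P(-1) = 112/3.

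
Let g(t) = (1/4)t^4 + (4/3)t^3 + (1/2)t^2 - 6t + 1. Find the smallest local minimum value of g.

-35/12

Critical points: g'(t) = t^3 + 4t^2 + t - 6 vanishes at t = -3, -2, 1.
Second-derivative test with g''(t) = 3t^2 + 8t + 1: g''(-3) = 4 > 0 ⇒ local minimum; g''(-2) = -3 < 0 ⇒ local maximum; g''(1) = 12 > 0 ⇒ local minimum.
The smallest local minimum is g(1) = -35/12.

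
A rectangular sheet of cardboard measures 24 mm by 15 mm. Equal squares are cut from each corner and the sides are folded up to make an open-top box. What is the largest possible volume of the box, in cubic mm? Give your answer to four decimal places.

With cut size x, the volume is V(x) = x(24 − 2x)(15 − 2x) for 0 < x < 7.5.
V'(x) = 12x^2 − 156x + 360. Setting V'(x) = 0 gives x ≈ 3.0000 (the root in (0, 7.5)).
V''(x) = 24x − 156 is negative there, so this is the maximum; V ≈ 486.0000.

486.0000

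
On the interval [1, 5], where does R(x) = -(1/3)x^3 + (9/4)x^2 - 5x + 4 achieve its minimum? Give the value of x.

5

Differentiating, R'(x) = -x^2 + (9/2)x - 5; which vanishes at x = 2 and x = 5/2.
Compare values at every candidate in [1, 5]: R(1) = 11/12, R(2) = 1/3, R(5/2) = 17/48, R(5) = -77/12.
Hence the absolute minimum is -77/12 at x = 5.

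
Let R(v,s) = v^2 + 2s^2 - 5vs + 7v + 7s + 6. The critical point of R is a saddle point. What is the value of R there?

494/17

∂R/∂v = 2v - 5s + 7 = 0 and ∂R/∂s = -5v + 4s + 7 = 0, so (v, s) = (63/17, 49/17).
The Hessian has R_{vv} = 2, R_{ss} = 4, R_{vs} = -5, giving D = -17 < 0, so the point is a saddle point.
R(63/17, 49/17) = 494/17.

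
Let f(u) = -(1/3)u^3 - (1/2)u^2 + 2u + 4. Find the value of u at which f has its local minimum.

-2

f'(u) = -u^2 - u + 2. Setting f'(u) = 0 gives u ∈ {-2, 1}.
Second-derivative test with f''(u) = -2u - 1: f''(-2) = 3 > 0 ⇒ local minimum; f''(1) = -3 < 0 ⇒ local maximum.
The local minimum is f(-2) = 2/3.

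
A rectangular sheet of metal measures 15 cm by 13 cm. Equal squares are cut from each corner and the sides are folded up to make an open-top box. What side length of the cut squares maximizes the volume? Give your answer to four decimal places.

2.3155

With cut size x, the volume is V(x) = x(15 − 2x)(13 − 2x) for 0 < x < 6.5.
V'(x) = 12x^2 − 112x + 195. Setting V'(x) = 0 gives x ≈ 2.3155 (the root in (0, 6.5)).
V''(x) = 24x − 112 is negative there, so this is the maximum; V ≈ 200.9348.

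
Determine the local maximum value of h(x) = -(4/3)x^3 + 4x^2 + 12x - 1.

h'(x) = -4x^2 + 8x + 12. Setting h'(x) = 0 gives x ∈ {-1, 3}.
Second-derivative test with h''(x) = -8x + 8: h''(-1) = 16 > 0 ⇒ local minimum; h''(3) = -16 < 0 ⇒ local maximum.
The local maximum is h(3) = 35.

35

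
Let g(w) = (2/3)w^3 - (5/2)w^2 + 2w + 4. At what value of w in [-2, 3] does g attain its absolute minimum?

-2

The derivative is 2w^2 - 5w + 2, which vanishes at w = 1/2 and w = 2.
Evaluating at the critical points and endpoints: g(-2) = -46/3,  g(1/2) = 107/24,  g(2) = 10/3,  g(3) = 11/2.
Hence the absolute minimum is -46/3 at w = -2.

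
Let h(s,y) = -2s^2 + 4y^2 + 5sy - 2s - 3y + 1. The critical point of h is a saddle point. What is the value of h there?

25/57

∂h/∂s = -4s + 5y - 2 = 0 and ∂h/∂y = 5s + 8y - 3 = 0, so (s, y) = (-1/57, 22/57).
The Hessian has h_{ss} = -4, h_{yy} = 8, h_{sy} = 5, giving D = -57 < 0, so the point is a saddle point.
h(-1/57, 22/57) = 25/57.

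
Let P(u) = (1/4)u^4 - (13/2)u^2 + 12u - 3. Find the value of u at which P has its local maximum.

P'(u) = u^3 - 13u + 12. Setting P'(u) = 0 gives u ∈ {-4, 1, 3}.
Since P''(u) = 3u^2 - 13, we get P''(-4) = 35 > 0 ⇒ local minimum; P''(1) = -10 < 0 ⇒ local maximum; P''(3) = 14 > 0 ⇒ local minimum.
So the local maximum value is P(1) = 11/4.

1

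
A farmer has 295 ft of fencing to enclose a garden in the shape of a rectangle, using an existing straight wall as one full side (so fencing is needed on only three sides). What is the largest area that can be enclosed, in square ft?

Let the sides perpendicular to the wall have length x and the parallel side y, so 2x + y = 295 and the area is A = xy = x(295 − 2x).
A'(x) = 295 − 4x = 0 gives x = 295/4, and A''(x) = −4 < 0 confirms a maximum.
Then y = 295 − 2·295/4 = 295/2 and A = 87025/8.

87025/8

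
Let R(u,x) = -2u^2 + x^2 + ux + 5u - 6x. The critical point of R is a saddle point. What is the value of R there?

∂R/∂u = -4u + x + 5 = 0 and ∂R/∂x = u + 2x - 6 = 0, so (u, x) = (16/9, 19/9).
The Hessian has R_{uu} = -4, R_{xx} = 2, R_{ux} = 1, giving D = -9 < 0, so the point is a saddle point.
R(16/9, 19/9) = -17/9.

-17/9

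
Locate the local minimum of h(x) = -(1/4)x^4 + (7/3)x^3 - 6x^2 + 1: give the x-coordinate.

3

h'(x) = -x^3 + 7x^2 - 12x. Setting h'(x) = 0 gives x ∈ {0, 3, 4}.
Second-derivative test with h''(x) = -3x^2 + 14x - 12: h''(0) = -12 < 0 ⇒ local maximum; h''(3) = 3 > 0 ⇒ local minimum; h''(4) = -4 < 0 ⇒ local maximum.
The local minimum is h(3) = -41/4.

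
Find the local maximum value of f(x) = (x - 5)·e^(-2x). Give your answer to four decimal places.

By the product rule, f'(x) = (-2x + 11)·e^(-2x). Since e^(-2x) > 0, the only critical point is x = 11/2.
f''(11/2) has the same sign as -2 < 0, so this is a local maximum.
f(11/2) = (1/2)·e^(-11) ≈ 0.0000.

0.0000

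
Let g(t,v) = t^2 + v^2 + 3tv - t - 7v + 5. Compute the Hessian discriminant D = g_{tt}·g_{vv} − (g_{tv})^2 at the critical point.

∂g/∂t = 2t + 3v - 1 = 0 and ∂g/∂v = 3t + 2v - 7 = 0, so (t, v) = (19/5, -11/5).
The Hessian has g_{tt} = 2, g_{vv} = 2, g_{tv} = 3, giving D = -5 < 0, so the point is a saddle point.
D = (2)·(2) − (3)^2 = -5.

-5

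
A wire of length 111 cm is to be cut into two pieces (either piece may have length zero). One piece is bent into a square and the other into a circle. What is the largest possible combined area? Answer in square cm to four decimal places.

980.4740

Let x be the length used for the square. Square side x/4; circle radius (111−x)/(2π).
A(x) = (x/4)² + π·((111−x)/(2π))² = x²/16 + (111−x)²/(4π) for 0 ≤ x ≤ 111. A'(x) = x/8 − (111−x)/(2π) = 0 gives x = 4·111/(π+4) ≈ 62.1710.
A'' > 0, so the interior critical point is a minimum; the maximum is at an endpoint. A(0) = 980.4740 and A(111) = 770.0625, so the largest area is 980.4740.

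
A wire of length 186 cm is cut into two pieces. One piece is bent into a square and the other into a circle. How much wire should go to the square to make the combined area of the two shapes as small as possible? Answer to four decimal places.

104.1784

Let x be the length used for the square. Square side x/4; circle radius (186−x)/(2π).
A(x) = (x/4)² + π·((186−x)/(2π))² = x²/16 + (186−x)²/(4π) for 0 ≤ x ≤ 186. A'(x) = x/8 − (186−x)/(2π) = 0 gives x = 4·186/(π+4) ≈ 104.1784.
A'' = 1/8 + 1/(2π) > 0, so this gives the minimum combined area; x ≈ 104.1784 cm to the square.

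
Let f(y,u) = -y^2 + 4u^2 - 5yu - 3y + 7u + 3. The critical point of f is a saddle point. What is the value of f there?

∂f/∂y = -2y - 5u - 3 = 0 and ∂f/∂u = -5y + 8u + 7 = 0, so (y, u) = (11/41, -29/41).
The Hessian has f_{yy} = -2, f_{uu} = 8, f_{yu} = -5, giving D = -41 < 0, so the point is a saddle point.
f(11/41, -29/41) = 5/41.

5/41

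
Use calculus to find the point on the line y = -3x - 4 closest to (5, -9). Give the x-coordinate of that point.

Minimize D(x)^2 = (x - 5)^2 + (-3x + 5)^2.
d/dx[D^2] = 2(x - 5) + 2·(-3)·(-3x + 5) = 0 ⇒ x = 2.
Then y = -10 and the distance is √(10) ≈ 3.1623.

2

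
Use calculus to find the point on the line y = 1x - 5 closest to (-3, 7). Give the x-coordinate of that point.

Minimize D(x)^2 = (x + 3)^2 + (x - 12)^2.
d/dx[D^2] = 2(x + 3) + 2·1·(x - 12) = 0 ⇒ x = 9/2.
Then y = -1/2 and the distance is √(225/2) ≈ 10.6066.

9/2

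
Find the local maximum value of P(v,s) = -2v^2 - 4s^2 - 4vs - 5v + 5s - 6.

77/8

∂P/∂v = -4v - 4s - 5 = 0 and ∂P/∂s = -4v - 8s + 5 = 0, so (v, s) = (-15/4, 5/2).
The Hessian has P_{vv} = -4, P_{ss} = -8, P_{vs} = -4, giving D = 16 > 0 with P_{vv} < 0, so the point is a local maximum.
P(-15/4, 5/2) = 77/8.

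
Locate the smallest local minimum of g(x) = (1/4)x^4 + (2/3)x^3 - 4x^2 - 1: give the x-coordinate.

g'(x) = x^3 + 2x^2 - 8x = 0 at x = -4, 0, 2.
Second-derivative test with g''(x) = 3x^2 + 4x - 8: g''(-4) = 24 > 0 ⇒ local minimum; g''(0) = -8 < 0 ⇒ local maximum; g''(2) = 12 > 0 ⇒ local minimum.
So the smallest local minimum value is g(-4) = -131/3.

-4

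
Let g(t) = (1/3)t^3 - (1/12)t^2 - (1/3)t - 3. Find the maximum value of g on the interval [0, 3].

The derivative is t^2 - (1/6)t - 1/3, whose only zero in [0, 3] is t = 2/3.
Evaluating at the critical points and endpoints: g(0) = -3,  g(2/3) = -256/81,  g(3) = 17/4.
So the maximum is g(3) = 17/4.

17/4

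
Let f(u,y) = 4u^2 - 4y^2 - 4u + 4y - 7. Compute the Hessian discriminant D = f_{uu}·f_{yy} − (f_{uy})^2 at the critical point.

-64

∂f/∂u = 8u - 4 = 0 and ∂f/∂y = -8y + 4 = 0, so (u, y) = (1/2, 1/2).
The Hessian has f_{uu} = 8, f_{yy} = -8, f_{uy} = 0, giving D = -64 < 0, so the point is a saddle point.
D = (8)·(-8) − (0)^2 = -64.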